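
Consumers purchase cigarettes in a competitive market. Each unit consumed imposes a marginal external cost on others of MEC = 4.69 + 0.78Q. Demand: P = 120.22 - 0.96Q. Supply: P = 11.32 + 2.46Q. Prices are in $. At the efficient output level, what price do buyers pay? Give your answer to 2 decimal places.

P = $96.40

Social marginal benefit = demand − MEC = 115.53 - 1.74Q.
Set SMB = MC: 115.53 - 1.74Q = 11.32 + 2.46Q → Q* = 24.8119.
Consumer price on the demand curve at Q*: 120.22 − 0.96×24.8119 = 96.4006.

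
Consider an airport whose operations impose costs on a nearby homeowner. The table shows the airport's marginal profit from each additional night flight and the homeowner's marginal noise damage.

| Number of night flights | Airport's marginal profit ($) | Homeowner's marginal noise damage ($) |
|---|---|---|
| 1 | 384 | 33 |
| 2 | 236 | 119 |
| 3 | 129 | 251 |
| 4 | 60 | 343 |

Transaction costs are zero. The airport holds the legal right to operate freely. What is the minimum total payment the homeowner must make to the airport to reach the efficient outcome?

Left alone the airport would choose level 4 (marginal profit stays positive).
Efficient level: k* = 2 (marginal profit ≥ marginal noise damage through 2).
The homeowner must at least cover the airport's forgone profit from cutting 4→2: 129 + 60 = 189.

$189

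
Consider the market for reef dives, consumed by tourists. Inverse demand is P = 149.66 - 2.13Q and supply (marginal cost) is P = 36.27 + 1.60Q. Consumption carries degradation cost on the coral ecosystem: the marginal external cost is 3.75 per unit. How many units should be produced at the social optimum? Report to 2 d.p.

Social marginal benefit = demand − MEC = 145.91 - 2.13Q.
Set SMB = MC: 145.91 - 2.13Q = 36.27 + 1.60Q → Q* = 29.3941.

Q* = 29.39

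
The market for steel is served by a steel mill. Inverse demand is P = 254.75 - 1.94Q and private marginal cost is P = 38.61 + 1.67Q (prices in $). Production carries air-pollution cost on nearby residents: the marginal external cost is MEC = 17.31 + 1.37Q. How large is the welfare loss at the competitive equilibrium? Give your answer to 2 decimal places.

DWL = $990.72

Market equilibrium (private): 38.61 + 1.67Q = 254.75 - 1.94Q → Q_m = 59.8726.
Social marginal cost = private MC + MEC = 55.92 + 3.04Q.
Set SMC = demand: 55.92 + 3.04Q = 254.75 - 1.94Q → Q* = 39.9257.
Height of the DWL triangle at Q_m is SMC(Q_m) − demand(Q_m) = MEC(Q_m) = 99.3354.
DWL = ½ × 19.9469 × 99.3354 = 990.7166.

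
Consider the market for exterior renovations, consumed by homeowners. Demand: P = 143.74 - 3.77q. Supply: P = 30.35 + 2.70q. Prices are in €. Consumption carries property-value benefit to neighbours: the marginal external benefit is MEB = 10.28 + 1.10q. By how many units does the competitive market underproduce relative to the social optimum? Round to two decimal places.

5.50 units

Market equilibrium (private): 30.35 + 2.70q = 143.74 - 3.77q → q_m = 17.5255.
Social marginal benefit = demand + MEB = 154.02 - 2.67q.
Set SMB = MC: 154.02 - 2.67q = 30.35 + 2.70q → q* = 23.0298.
Gap = |17.5255 − 23.0298| = 5.5043.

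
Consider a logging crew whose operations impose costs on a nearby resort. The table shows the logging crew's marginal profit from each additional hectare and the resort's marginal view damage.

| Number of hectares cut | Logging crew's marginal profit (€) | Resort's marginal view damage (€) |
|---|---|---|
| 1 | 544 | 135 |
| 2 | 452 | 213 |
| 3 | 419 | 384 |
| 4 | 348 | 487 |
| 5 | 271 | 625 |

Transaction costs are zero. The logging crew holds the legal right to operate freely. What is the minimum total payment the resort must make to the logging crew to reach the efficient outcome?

€619

Left alone the logging crew would choose level 5 (marginal profit stays positive).
Efficient level: k* = 3 (marginal profit ≥ marginal view damage through 3).
The resort must at least cover the logging crew's forgone profit from cutting 5→3: 348 + 271 = 619.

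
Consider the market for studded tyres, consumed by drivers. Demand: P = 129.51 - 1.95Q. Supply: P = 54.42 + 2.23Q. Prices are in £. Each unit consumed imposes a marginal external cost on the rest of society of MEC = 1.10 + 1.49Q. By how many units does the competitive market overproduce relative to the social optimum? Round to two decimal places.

4.91 units

Market equilibrium (private): 54.42 + 2.23Q = 129.51 - 1.95Q → Q_m = 17.9641.
Social marginal benefit = demand − MEC = 128.41 - 3.44Q.
Set SMB = MC: 128.41 - 3.44Q = 54.42 + 2.23Q → Q* = 13.0494.
Gap = |17.9641 − 13.0494| = 4.9147.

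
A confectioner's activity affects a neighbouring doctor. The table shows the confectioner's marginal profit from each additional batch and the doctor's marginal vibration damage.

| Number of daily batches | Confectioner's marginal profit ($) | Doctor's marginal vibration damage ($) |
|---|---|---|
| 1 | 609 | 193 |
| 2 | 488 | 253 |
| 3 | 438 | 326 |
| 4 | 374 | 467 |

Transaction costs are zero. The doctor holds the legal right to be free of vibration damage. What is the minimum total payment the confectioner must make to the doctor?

$772

Efficient level: marginal profit ≥ marginal vibration damage through level 3, so k* = 3.
With the doctor holding the right, the confectioner must at least compensate total damage at k*: 193 + 253 + 326 = 772.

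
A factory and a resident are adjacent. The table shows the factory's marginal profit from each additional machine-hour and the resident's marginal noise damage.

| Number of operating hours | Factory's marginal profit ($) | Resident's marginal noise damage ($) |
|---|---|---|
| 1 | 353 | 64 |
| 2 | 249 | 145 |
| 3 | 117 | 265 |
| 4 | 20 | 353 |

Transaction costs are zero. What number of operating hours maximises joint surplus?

Bargaining reaches the level where marginal profit last exceeds marginal noise damage.
That holds through level 2 (249 ≥ 145) but not at 3 (117 < 265).

2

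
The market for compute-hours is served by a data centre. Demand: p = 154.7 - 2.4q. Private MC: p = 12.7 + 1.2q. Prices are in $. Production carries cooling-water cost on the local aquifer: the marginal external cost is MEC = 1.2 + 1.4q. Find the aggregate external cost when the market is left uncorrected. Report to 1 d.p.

$1136.4

Market equilibrium (private): 12.7 + 1.2q = 154.7 - 2.4q → q_m = 39.4444.
Total external cost = ∫₀^{q_m} (1.2 + 1.4q) dq = 1.2×39.4444 + ½×1.4×39.4444² = 1136.4358.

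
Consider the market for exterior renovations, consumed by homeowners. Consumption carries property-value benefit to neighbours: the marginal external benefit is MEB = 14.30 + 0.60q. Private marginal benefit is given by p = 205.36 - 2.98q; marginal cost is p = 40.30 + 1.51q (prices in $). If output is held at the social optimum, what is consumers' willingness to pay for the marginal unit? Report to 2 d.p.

Social marginal benefit = demand + MEB = 219.66 - 2.38q.
Set SMB = MC: 219.66 - 2.38q = 40.30 + 1.51q → q* = 46.1080.
Consumer price on the demand curve at q*: 205.36 − 2.98×46.1080 = 67.9582.

P = $67.96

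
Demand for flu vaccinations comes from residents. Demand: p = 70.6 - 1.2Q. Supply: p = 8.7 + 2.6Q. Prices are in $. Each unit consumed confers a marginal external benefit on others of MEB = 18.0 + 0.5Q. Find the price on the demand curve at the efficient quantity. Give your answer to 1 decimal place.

P = $41.5

Social marginal benefit = demand + MEB = 88.6 - 0.7Q.
Set SMB = MC: 88.6 - 0.7Q = 8.7 + 2.6Q → Q* = 24.2121.
Consumer price on the demand curve at Q*: 70.6 − 1.2×24.2121 = 41.5455.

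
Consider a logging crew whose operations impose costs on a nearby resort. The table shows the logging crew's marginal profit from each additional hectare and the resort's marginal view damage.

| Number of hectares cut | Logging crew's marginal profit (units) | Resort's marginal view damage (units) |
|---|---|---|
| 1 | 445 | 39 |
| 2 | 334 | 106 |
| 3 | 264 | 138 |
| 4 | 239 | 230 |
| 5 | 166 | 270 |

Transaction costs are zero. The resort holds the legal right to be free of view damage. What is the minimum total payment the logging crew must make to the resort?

Efficient level: marginal profit ≥ marginal view damage through level 4, so k* = 4.
With the resort holding the right, the logging crew must at least compensate total damage at k*: 39 + 106 + 138 + 230 = 513.

513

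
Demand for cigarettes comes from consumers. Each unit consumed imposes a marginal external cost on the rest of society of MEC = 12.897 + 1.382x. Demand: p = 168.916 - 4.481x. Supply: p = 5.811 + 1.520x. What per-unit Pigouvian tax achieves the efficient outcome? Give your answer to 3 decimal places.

tax = 41.014 per unit

Social marginal benefit = demand − MEC = 156.019 - 5.863x.
Set SMB = MC: 156.019 - 5.863x = 5.811 + 1.520x → x* = 20.3451.
The Pigouvian tax equals MEC at x*: 12.897 + 1.382×20.3451 = 41.0139.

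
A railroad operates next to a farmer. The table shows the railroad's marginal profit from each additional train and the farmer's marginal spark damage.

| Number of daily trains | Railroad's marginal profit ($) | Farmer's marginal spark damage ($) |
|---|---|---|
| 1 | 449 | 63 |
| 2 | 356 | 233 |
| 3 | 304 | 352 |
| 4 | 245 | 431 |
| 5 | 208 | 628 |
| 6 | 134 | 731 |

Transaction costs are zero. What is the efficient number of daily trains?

2

Bargaining reaches the level where marginal profit last exceeds marginal spark damage.
That holds through level 2 (356 ≥ 233) but not at 3 (304 < 352).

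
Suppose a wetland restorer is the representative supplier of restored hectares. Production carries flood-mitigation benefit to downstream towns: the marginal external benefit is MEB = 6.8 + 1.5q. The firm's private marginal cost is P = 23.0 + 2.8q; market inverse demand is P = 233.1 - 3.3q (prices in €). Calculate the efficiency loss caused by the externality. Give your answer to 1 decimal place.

Market equilibrium (private): 23.0 + 2.8q = 233.1 - 3.3q → q_m = 34.4426.
Social marginal cost = private MC − MEB = 16.2 + 1.3q.
Set SMC = demand: 16.2 + 1.3q = 233.1 - 3.3q → q* = 47.1522.
Height of the DWL triangle at q_m is demand(q_m) − SMC(q_m) = MEB(q_m) = 58.4639.
DWL = ½ × 12.7096 × 58.4639 = 371.5264.

DWL = €371.5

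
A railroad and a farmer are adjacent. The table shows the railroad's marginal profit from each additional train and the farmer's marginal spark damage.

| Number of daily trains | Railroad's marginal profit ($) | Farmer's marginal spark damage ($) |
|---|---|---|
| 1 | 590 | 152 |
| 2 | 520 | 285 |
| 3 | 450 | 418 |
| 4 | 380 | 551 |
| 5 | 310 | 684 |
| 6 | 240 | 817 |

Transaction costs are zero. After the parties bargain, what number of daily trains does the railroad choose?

3

Bargaining reaches the level where marginal profit last exceeds marginal spark damage.
That holds through level 3 (450 ≥ 418) but not at 4 (380 < 551).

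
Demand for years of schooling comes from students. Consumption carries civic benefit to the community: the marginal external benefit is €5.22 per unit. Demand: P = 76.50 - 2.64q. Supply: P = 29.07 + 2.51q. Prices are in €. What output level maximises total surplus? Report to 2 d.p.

Social marginal benefit = demand + MEB = 81.72 - 2.64q.
Set SMB = MC: 81.72 - 2.64q = 29.07 + 2.51q → q* = 10.2233.

q* = 10.22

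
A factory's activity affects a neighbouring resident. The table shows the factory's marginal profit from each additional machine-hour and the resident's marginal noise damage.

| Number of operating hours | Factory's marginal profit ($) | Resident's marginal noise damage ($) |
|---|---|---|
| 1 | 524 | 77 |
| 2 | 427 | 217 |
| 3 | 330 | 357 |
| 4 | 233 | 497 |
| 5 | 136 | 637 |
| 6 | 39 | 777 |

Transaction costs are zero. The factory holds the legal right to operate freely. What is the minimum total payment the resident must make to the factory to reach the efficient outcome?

Left alone the factory would choose level 6 (marginal profit stays positive).
Efficient level: k* = 2 (marginal profit ≥ marginal noise damage through 2).
The resident must at least cover the factory's forgone profit from cutting 6→2: 330 + 233 + 136 + 39 = 738.

$738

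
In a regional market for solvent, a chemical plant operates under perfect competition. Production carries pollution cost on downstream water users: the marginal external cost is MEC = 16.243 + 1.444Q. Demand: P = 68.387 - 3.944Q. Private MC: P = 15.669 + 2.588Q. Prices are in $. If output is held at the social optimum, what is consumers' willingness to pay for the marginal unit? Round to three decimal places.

P = $50.351

Social marginal cost = private MC + MEC = 31.912 + 4.032Q.
Set SMC = demand: 31.912 + 4.032Q = 68.387 - 3.944Q → Q* = 4.5731.
Consumer price on the demand curve at Q*: 68.387 − 3.944×4.5731 = 50.3507.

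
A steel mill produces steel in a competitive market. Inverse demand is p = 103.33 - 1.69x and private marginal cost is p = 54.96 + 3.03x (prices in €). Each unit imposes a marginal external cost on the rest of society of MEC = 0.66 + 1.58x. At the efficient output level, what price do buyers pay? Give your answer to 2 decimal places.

Social marginal cost = private MC + MEC = 55.62 + 4.61x.
Set SMC = demand: 55.62 + 4.61x = 103.33 - 1.69x → x* = 7.5730.
Consumer price on the demand curve at x*: 103.33 − 1.69×7.5730 = 90.5316.

P = €90.53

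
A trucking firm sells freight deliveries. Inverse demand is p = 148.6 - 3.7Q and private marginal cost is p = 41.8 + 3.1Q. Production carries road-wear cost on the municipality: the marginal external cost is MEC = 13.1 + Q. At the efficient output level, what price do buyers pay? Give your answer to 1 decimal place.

Social marginal cost = private MC + MEC = 54.9 + 4.1Q.
Set SMC = demand: 54.9 + 4.1Q = 148.6 - 3.7Q → Q* = 12.0128.
Consumer price on the demand curve at Q*: 148.6 − 3.7×12.0128 = 104.1526.

P = 104.2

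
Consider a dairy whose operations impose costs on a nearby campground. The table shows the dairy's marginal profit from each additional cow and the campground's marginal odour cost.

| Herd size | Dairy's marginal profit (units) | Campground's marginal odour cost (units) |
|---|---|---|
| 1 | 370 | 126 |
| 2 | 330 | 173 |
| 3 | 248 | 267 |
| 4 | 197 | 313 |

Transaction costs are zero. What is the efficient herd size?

2

Bargaining reaches the level where marginal profit last exceeds marginal odour cost.
That holds through level 2 (330 ≥ 173) but not at 3 (248 < 267).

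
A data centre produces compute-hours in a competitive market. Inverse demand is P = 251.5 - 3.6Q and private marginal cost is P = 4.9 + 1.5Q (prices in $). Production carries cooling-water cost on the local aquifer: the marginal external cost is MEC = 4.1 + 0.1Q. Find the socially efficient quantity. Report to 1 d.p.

Social marginal cost = private MC + MEC = 9.0 + 1.6Q.
Set SMC = demand: 9.0 + 1.6Q = 251.5 - 3.6Q → Q* = 46.6346.

Q* = 46.6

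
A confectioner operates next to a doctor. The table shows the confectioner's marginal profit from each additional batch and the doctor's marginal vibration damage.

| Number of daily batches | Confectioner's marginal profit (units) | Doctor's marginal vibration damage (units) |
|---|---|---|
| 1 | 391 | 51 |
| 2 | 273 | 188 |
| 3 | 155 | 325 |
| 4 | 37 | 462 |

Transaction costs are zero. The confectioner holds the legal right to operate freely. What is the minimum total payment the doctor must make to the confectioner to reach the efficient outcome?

192

Left alone the confectioner would choose level 4 (marginal profit stays positive).
Efficient level: k* = 2 (marginal profit ≥ marginal vibration damage through 2).
The doctor must at least cover the confectioner's forgone profit from cutting 4→2: 155 + 37 = 192.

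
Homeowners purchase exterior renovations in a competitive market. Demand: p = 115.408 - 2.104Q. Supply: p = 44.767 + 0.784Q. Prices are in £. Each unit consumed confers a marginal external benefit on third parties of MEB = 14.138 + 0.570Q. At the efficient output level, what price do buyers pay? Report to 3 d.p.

P = £38.456

Social marginal benefit = demand + MEB = 129.546 - 1.534Q.
Set SMB = MC: 129.546 - 1.534Q = 44.767 + 0.784Q → Q* = 36.5742.
Consumer price on the demand curve at Q*: 115.408 − 2.104×36.5742 = 38.4559.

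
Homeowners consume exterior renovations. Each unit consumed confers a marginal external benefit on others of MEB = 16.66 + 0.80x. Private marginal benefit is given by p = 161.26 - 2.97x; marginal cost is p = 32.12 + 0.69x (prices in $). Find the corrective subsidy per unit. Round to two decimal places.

Social marginal benefit = demand + MEB = 177.92 - 2.17x.
Set SMB = MC: 177.92 - 2.17x = 32.12 + 0.69x → x* = 50.9790.
The Pigouvian subsidy equals MEB at x*: 16.66 + 0.80×50.9790 = 57.4432.

subsidy = $57.44 per unit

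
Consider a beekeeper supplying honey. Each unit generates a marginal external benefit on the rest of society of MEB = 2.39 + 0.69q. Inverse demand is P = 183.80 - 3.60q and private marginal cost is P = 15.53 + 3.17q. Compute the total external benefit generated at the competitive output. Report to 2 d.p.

272.54

Market equilibrium (private): 15.53 + 3.17q = 183.80 - 3.60q → q_m = 24.8552.
Total external benefit = ∫₀^{q_m} (2.39 + 0.69q) dq = 2.39×24.8552 + ½×0.69×24.8552² = 272.5384.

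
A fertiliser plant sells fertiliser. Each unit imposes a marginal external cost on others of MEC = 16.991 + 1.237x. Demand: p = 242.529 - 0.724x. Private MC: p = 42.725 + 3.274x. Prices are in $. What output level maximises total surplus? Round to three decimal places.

Social marginal cost = private MC + MEC = 59.716 + 4.511x.
Set SMC = demand: 59.716 + 4.511x = 242.529 - 0.724x → x* = 34.9213.

x* = 34.921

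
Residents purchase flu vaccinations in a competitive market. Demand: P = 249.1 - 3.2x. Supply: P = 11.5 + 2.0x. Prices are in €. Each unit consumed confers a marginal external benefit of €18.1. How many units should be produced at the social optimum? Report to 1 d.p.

Social marginal benefit = demand + MEB = 267.2 - 3.2x.
Set SMB = MC: 267.2 - 3.2x = 11.5 + 2.0x → x* = 49.1731.

x* = 49.2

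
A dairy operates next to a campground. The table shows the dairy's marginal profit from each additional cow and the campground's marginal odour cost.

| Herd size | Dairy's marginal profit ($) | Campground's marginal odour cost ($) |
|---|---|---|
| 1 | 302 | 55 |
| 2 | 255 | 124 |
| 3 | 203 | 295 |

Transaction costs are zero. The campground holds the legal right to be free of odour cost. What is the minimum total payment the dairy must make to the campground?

$179

Efficient level: marginal profit ≥ marginal odour cost through level 2, so k* = 2.
With the campground holding the right, the dairy must at least compensate total damage at k*: 55 + 124 = 179.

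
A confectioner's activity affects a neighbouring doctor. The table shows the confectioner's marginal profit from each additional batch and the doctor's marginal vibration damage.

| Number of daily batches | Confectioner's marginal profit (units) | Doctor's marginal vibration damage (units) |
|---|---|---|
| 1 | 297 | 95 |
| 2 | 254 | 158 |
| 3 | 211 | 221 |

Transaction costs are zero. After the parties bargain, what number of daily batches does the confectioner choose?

Bargaining reaches the level where marginal profit last exceeds marginal vibration damage.
That holds through level 2 (254 ≥ 158) but not at 3 (211 < 221).

2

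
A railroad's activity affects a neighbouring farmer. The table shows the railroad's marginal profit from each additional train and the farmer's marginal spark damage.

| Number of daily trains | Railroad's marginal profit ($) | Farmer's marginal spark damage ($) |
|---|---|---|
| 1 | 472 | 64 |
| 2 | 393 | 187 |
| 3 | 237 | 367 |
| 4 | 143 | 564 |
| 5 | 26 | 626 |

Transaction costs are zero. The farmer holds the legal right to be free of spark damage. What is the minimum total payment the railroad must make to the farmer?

Efficient level: marginal profit ≥ marginal spark damage through level 2, so k* = 2.
With the farmer holding the right, the railroad must at least compensate total damage at k*: 64 + 187 = 251.

$251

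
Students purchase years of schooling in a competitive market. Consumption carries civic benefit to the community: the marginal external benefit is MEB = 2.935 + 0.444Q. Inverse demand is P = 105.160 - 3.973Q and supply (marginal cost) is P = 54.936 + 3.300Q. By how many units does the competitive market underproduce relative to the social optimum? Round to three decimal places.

Market equilibrium (private): 54.936 + 3.300Q = 105.160 - 3.973Q → Q_m = 6.9055.
Social marginal benefit = demand + MEB = 108.095 - 3.529Q.
Set SMB = MC: 108.095 - 3.529Q = 54.936 + 3.300Q → Q* = 7.7843.
Gap = |6.9055 − 7.7843| = 0.8788.

0.879 units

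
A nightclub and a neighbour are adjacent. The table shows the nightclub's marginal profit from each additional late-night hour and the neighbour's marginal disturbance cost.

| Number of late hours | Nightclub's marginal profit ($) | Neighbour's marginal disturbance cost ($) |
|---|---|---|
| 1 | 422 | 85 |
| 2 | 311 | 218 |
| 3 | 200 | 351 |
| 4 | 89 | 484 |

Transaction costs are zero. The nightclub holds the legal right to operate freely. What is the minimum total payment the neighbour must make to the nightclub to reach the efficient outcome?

Left alone the nightclub would choose level 4 (marginal profit stays positive).
Efficient level: k* = 2 (marginal profit ≥ marginal disturbance cost through 2).
The neighbour must at least cover the nightclub's forgone profit from cutting 4→2: 200 + 89 = 289.

$289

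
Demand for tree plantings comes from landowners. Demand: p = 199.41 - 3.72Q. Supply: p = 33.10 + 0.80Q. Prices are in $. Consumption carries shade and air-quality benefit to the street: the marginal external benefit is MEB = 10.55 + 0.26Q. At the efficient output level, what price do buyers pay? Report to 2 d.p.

Social marginal benefit = demand + MEB = 209.96 - 3.46Q.
Set SMB = MC: 209.96 - 3.46Q = 33.10 + 0.80Q → Q* = 41.5164.
Consumer price on the demand curve at Q*: 199.41 − 3.72×41.5164 = 44.9690.

P = $44.97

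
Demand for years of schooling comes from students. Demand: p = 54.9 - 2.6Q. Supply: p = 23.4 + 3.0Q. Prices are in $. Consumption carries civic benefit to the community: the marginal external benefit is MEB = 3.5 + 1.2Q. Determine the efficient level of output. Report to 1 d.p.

Q* = 8.0

Social marginal benefit = demand + MEB = 58.4 - 1.4Q.
Set SMB = MC: 58.4 - 1.4Q = 23.4 + 3.0Q → Q* = 7.9545.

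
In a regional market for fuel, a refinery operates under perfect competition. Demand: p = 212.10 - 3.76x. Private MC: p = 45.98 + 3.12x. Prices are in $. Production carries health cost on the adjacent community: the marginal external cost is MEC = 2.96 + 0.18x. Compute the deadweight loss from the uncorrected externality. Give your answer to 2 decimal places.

Market equilibrium (private): 45.98 + 3.12x = 212.10 - 3.76x → x_m = 24.1453.
Social marginal cost = private MC + MEC = 48.94 + 3.30x.
Set SMC = demand: 48.94 + 3.30x = 212.10 - 3.76x → x* = 23.1105.
The welfare-loss triangle has base |x_m − x*| and height MEC(x_m) (the vertical gap between SMC and demand is zero at x* and MEC at x_m).
DWL = ½ × 1.0348 × 7.3062 = 3.7802.

DWL = $3.78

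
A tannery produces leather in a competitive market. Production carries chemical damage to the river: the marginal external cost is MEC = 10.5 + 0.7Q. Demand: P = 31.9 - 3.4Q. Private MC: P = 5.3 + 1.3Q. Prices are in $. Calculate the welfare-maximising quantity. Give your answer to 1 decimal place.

Q* = 3.0

Social marginal cost = private MC + MEC = 15.8 + 2.0Q.
Set SMC = demand: 15.8 + 2.0Q = 31.9 - 3.4Q → Q* = 2.9815.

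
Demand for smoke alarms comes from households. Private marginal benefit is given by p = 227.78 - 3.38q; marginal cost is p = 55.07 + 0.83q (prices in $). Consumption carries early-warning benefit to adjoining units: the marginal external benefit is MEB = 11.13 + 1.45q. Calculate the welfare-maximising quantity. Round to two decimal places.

Social marginal benefit = demand + MEB = 238.91 - 1.93q.
Set SMB = MC: 238.91 - 1.93q = 55.07 + 0.83q → q* = 66.6087.

q* = 66.61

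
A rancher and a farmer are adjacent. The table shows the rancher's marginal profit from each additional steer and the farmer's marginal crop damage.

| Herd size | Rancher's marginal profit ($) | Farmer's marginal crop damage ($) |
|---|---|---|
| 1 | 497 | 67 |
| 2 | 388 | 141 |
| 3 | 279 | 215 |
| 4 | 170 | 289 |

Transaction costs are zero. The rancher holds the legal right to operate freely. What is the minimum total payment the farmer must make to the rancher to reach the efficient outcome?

Left alone the rancher would choose level 4 (marginal profit stays positive).
Efficient level: k* = 3 (marginal profit ≥ marginal crop damage through 3).
The farmer must at least cover the rancher's forgone profit from cutting 4→3: 170 = 170.

$170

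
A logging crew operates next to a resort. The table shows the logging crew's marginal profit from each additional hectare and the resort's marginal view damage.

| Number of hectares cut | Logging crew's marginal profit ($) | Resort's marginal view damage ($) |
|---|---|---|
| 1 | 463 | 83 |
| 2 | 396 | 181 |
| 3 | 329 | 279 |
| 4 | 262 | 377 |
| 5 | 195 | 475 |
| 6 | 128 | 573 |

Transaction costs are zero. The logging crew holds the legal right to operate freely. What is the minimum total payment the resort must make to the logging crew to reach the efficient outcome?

$585

Left alone the logging crew would choose level 6 (marginal profit stays positive).
Efficient level: k* = 3 (marginal profit ≥ marginal view damage through 3).
The resort must at least cover the logging crew's forgone profit from cutting 6→3: 262 + 195 + 128 = 585.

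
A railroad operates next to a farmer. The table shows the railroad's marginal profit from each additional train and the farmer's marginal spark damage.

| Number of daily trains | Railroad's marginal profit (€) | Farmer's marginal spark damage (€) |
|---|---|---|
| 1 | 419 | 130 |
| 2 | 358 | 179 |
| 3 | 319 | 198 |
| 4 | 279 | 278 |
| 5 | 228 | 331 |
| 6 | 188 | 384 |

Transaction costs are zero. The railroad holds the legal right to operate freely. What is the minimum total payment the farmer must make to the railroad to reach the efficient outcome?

Left alone the railroad would choose level 6 (marginal profit stays positive).
Efficient level: k* = 4 (marginal profit ≥ marginal spark damage through 4).
The farmer must at least cover the railroad's forgone profit from cutting 6→4: 228 + 188 = 416.

€416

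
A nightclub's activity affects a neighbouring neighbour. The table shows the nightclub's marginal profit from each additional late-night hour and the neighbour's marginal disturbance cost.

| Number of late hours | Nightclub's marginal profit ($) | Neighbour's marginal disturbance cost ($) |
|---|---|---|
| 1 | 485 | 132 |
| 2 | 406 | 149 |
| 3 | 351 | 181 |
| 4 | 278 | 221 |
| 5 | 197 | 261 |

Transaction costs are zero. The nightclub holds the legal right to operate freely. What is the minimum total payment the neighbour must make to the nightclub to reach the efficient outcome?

$197

Left alone the nightclub would choose level 5 (marginal profit stays positive).
Efficient level: k* = 4 (marginal profit ≥ marginal disturbance cost through 4).
The neighbour must at least cover the nightclub's forgone profit from cutting 5→4: 197 = 197.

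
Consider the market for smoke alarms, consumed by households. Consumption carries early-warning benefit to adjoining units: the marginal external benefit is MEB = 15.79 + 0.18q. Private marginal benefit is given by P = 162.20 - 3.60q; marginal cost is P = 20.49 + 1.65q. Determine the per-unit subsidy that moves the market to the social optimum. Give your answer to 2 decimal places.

Social marginal benefit = demand + MEB = 177.99 - 3.42q.
Set SMB = MC: 177.99 - 3.42q = 20.49 + 1.65q → q* = 31.0651.
The Pigouvian subsidy equals MEB at q*: 15.79 + 0.18×31.0651 = 21.3817.

subsidy = 21.38 per unit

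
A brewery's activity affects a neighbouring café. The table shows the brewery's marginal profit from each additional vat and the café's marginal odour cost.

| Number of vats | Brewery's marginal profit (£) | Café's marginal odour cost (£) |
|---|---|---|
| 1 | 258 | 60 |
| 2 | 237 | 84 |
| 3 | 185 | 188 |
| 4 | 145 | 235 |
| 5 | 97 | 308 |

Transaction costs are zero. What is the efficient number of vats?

2

Bargaining reaches the level where marginal profit last exceeds marginal odour cost.
That holds through level 2 (237 ≥ 84) but not at 3 (185 < 188).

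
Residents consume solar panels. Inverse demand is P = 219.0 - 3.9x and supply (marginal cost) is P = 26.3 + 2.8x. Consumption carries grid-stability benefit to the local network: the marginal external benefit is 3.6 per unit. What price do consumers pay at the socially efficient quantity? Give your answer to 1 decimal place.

Social marginal benefit = demand + MEB = 222.6 - 3.9x.
Set SMB = MC: 222.6 - 3.9x = 26.3 + 2.8x → x* = 29.2985.
Consumer price on the demand curve at x*: 219.0 − 3.9×29.2985 = 104.7359.

P = 104.7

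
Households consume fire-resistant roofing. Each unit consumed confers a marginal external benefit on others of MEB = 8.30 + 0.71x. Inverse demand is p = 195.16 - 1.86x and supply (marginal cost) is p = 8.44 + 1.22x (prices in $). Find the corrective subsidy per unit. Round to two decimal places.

Social marginal benefit = demand + MEB = 203.46 - 1.15x.
Set SMB = MC: 203.46 - 1.15x = 8.44 + 1.22x → x* = 82.2869.
The Pigouvian subsidy equals MEB at x*: 8.30 + 0.71×82.2869 = 66.7237.

subsidy = $66.72 per unit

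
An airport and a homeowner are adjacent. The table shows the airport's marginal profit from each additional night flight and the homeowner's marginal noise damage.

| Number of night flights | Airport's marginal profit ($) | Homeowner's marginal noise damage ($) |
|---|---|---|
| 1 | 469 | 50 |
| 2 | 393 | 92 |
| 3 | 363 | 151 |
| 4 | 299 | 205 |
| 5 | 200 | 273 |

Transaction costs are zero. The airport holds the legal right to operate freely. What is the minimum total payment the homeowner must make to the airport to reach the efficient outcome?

$200

Left alone the airport would choose level 5 (marginal profit stays positive).
Efficient level: k* = 4 (marginal profit ≥ marginal noise damage through 4).
The homeowner must at least cover the airport's forgone profit from cutting 5→4: 200 = 200.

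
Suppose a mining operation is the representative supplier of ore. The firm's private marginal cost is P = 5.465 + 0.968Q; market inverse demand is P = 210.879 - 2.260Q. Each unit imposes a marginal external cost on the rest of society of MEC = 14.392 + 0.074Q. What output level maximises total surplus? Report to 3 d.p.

Social marginal cost = private MC + MEC = 19.857 + 1.042Q.
Set SMC = demand: 19.857 + 1.042Q = 210.879 - 2.260Q → Q* = 57.8504.

Q* = 57.850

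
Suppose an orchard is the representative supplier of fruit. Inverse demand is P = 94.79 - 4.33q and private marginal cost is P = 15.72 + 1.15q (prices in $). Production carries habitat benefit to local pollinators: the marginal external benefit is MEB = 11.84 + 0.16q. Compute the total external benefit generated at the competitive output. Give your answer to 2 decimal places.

$187.49

Market equilibrium (private): 15.72 + 1.15q = 94.79 - 4.33q → q_m = 14.4288.
Total external benefit = ∫₀^{q_m} (11.84 + 0.16q) dq = 11.84×14.4288 + ½×0.16×14.4288² = 187.4922.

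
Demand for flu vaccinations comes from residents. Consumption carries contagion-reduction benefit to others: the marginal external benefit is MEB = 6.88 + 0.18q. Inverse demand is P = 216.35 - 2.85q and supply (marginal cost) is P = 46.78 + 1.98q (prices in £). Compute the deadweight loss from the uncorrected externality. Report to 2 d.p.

Market equilibrium (private): 46.78 + 1.98q = 216.35 - 2.85q → q_m = 35.1077.
Social marginal benefit = demand + MEB = 223.23 - 2.67q.
Set SMB = MC: 223.23 - 2.67q = 46.78 + 1.98q → q* = 37.9462.
The welfare-loss triangle has base |q_m − q*| and height MEB(q_m) (the vertical gap between SMB and MC is zero at q* and MEB at q_m).
DWL = ½ × 2.8385 × 13.1994 = 18.7332.

DWL = £18.73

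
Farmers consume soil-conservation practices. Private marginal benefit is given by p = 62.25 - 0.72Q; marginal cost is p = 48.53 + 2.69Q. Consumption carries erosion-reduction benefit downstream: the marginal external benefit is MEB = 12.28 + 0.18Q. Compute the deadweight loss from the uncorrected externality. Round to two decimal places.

Market equilibrium (private): 48.53 + 2.69Q = 62.25 - 0.72Q → Q_m = 4.0235.
Social marginal benefit = demand + MEB = 74.53 - 0.54Q.
Set SMB = MC: 74.53 - 0.54Q = 48.53 + 2.69Q → Q* = 8.0495.
The welfare-loss triangle has base |Q_m − Q*| and height MEB(Q_m) (the vertical gap between SMB and MC is zero at Q* and MEB at Q_m).
DWL = ½ × 4.0260 × 13.0042 = 26.1775.

DWL = 26.18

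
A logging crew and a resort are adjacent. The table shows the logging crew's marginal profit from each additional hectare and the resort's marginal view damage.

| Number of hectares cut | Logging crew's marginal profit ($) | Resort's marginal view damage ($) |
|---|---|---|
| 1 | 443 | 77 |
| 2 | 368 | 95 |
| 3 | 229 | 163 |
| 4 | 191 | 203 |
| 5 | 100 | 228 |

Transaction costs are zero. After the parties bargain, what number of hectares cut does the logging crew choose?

Bargaining reaches the level where marginal profit last exceeds marginal view damage.
That holds through level 3 (229 ≥ 163) but not at 4 (191 < 203).

3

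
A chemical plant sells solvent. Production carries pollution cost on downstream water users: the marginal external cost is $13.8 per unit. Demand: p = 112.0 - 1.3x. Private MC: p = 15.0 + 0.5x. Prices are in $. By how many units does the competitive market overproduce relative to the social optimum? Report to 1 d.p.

7.7 units

Market equilibrium (private): 15.0 + 0.5x = 112.0 - 1.3x → x_m = 53.8889.
Social marginal cost = private MC + MEC = 28.8 + 0.5x.
Set SMC = demand: 28.8 + 0.5x = 112.0 - 1.3x → x* = 46.2222.
Gap = |53.8889 − 46.2222| = 7.6667.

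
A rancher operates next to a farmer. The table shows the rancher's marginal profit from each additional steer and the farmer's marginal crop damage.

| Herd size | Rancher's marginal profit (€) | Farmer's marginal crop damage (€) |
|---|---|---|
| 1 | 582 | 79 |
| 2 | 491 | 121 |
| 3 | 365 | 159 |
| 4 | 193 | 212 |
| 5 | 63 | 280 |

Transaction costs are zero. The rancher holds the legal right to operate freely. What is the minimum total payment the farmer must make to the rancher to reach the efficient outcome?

€256

Left alone the rancher would choose level 5 (marginal profit stays positive).
Efficient level: k* = 3 (marginal profit ≥ marginal crop damage through 3).
The farmer must at least cover the rancher's forgone profit from cutting 5→3: 193 + 63 = 256.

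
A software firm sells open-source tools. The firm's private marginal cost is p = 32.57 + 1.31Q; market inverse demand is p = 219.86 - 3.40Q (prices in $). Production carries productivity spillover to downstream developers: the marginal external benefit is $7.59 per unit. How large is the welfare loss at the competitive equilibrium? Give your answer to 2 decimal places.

DWL = $6.12

Market equilibrium (private): 32.57 + 1.31Q = 219.86 - 3.40Q → Q_m = 39.7643.
Social marginal cost = private MC − MEB = 24.98 + 1.31Q.
Set SMC = demand: 24.98 + 1.31Q = 219.86 - 3.40Q → Q* = 41.3758.
The welfare-loss triangle has base |Q_m − Q*| and height MEB(Q_m) (the vertical gap between SMC and demand is zero at Q* and MEB at Q_m).
DWL = ½ × 1.6115 × 7.5900 = 6.1156.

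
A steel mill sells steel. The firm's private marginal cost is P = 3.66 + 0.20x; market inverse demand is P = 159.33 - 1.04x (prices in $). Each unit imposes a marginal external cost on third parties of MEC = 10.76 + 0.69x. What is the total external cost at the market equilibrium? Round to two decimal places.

Market equilibrium (private): 3.66 + 0.20x = 159.33 - 1.04x → x_m = 125.5403.
Total external cost = ∫₀^{x_m} (10.76 + 0.69x) dx = 10.76×125.5403 + ½×0.69×125.5403² = 6788.1402.

$6788.14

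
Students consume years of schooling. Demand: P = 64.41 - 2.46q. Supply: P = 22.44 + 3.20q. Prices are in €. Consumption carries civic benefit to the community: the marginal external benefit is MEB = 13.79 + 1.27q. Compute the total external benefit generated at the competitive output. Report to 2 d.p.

Market equilibrium (private): 22.44 + 3.20q = 64.41 - 2.46q → q_m = 7.4152.
Total external benefit = ∫₀^{q_m} (13.79 + 1.27q) dq = 13.79×7.4152 + ½×1.27×7.4152² = 137.1712.

€137.17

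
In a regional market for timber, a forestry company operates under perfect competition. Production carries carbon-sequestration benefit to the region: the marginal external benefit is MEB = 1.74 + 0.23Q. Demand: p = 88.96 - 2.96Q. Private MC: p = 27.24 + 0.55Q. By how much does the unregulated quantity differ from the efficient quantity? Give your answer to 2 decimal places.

1.76 units

Market equilibrium (private): 27.24 + 0.55Q = 88.96 - 2.96Q → Q_m = 17.5840.
Social marginal cost = private MC − MEB = 25.50 + 0.32Q.
Set SMC = demand: 25.50 + 0.32Q = 88.96 - 2.96Q → Q* = 19.3476.
Gap = |17.5840 − 19.3476| = 1.7636.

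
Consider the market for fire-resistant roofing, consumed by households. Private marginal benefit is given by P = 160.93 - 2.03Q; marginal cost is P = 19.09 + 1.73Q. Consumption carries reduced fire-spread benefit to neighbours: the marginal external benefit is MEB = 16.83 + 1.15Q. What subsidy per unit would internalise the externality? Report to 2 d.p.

Social marginal benefit = demand + MEB = 177.76 - 0.88Q.
Set SMB = MC: 177.76 - 0.88Q = 19.09 + 1.73Q → Q* = 60.7931.
The Pigouvian subsidy equals MEB at Q*: 16.83 + 1.15×60.7931 = 86.7421.

subsidy = 86.74 per unit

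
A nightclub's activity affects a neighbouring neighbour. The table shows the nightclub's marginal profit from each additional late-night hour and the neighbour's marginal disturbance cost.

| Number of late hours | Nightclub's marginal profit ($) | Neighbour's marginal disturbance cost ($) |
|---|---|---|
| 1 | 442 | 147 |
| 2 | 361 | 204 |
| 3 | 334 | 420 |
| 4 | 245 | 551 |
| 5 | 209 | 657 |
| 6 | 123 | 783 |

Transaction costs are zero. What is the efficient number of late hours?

2

Bargaining reaches the level where marginal profit last exceeds marginal disturbance cost.
That holds through level 2 (361 ≥ 204) but not at 3 (334 < 420).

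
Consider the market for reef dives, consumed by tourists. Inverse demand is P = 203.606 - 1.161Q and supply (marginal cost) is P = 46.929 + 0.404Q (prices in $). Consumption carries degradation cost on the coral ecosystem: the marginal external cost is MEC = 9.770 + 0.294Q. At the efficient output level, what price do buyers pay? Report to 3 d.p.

Social marginal benefit = demand − MEC = 193.836 - 1.455Q.
Set SMB = MC: 193.836 - 1.455Q = 46.929 + 0.404Q → Q* = 79.0247.
Consumer price on the demand curve at Q*: 203.606 − 1.161×79.0247 = 111.8583.

P = $111.858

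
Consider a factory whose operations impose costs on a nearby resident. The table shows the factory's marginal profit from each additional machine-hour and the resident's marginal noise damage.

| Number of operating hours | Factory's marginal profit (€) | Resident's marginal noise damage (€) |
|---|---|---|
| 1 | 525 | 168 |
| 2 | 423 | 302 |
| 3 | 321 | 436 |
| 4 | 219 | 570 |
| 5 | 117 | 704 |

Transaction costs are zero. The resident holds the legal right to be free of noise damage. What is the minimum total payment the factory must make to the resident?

Efficient level: marginal profit ≥ marginal noise damage through level 2, so k* = 2.
With the resident holding the right, the factory must at least compensate total damage at k*: 168 + 302 = 470.

€470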